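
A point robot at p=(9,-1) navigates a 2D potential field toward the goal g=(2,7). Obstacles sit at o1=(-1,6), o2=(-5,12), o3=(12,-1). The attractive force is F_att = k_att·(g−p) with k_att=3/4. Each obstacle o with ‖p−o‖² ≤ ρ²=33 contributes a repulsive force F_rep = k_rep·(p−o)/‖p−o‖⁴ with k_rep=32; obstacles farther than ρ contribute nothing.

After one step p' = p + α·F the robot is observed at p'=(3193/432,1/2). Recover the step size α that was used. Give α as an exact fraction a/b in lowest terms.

α = 1/4

F_att = 3/4·(g−p) = 3/4·(-7,8) = (-5.2500,6.0000)
o1: d²=149 > ρ²=33 → inactive
o2: d²=365 > ρ²=33 → inactive
o3: d²=9 ≤ ρ²=33; F_rep = 32·(-3,0)/9² = (-1.1852,0.0000)
F = F_att + ΣF_rep = (-6.4352,6.0000)
Δp = p'−p = (-1.6088,1.5000); α = Δx/Fx = (-695/432) / (-695/108) = 1/4
check: Δy/Fy = (3/2) / (6) = 1/4 ✓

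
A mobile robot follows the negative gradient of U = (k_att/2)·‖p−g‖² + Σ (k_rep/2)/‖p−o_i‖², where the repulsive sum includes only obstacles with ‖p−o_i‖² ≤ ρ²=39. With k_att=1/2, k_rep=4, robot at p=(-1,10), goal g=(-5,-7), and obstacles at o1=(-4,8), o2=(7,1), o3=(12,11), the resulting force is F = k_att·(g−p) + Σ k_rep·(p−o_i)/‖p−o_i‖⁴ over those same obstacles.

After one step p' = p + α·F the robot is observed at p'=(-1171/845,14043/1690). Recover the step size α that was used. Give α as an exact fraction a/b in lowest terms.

F_att = 1/2·(g−p) = 1/2·(-4,-17) = (-2.0000,-8.5000)
o1: d²=13 ≤ ρ²=39; F_rep = 4·(3,2)/13² = (0.0710,0.0473)
o2: d²=145 > ρ²=39 → inactive
o3: d²=170 > ρ²=39 → inactive
F = F_att + ΣF_rep = (-1.9290,-8.4527)
Δp = p'−p = (-0.3858,-1.6905); α = Δx/Fx = (-326/845) / (-326/169) = 1/5
check: Δy/Fy = (-2857/1690) / (-2857/338) = 1/5 ✓

α = 1/5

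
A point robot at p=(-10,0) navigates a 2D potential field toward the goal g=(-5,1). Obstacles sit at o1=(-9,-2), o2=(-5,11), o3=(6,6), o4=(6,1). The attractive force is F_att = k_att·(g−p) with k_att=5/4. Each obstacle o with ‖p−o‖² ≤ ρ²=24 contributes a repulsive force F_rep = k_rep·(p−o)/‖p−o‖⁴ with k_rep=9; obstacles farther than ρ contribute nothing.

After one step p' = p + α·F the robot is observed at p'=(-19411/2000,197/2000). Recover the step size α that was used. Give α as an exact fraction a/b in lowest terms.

F_att = 5/4·(g−p) = 5/4·(5,1) = (6.2500,1.2500)
o1: d²=5 ≤ ρ²=24; F_rep = 9·(-1,2)/5² = (-0.3600,0.7200)
o2: d²=146 > ρ²=24 → inactive
o3: d²=292 > ρ²=24 → inactive
o4: d²=257 > ρ²=24 → inactive
F = F_att + ΣF_rep = (5.8900,1.9700)
Δp = p'−p = (0.2945,0.0985); α = Δx/Fx = (589/2000) / (589/100) = 1/20
check: Δy/Fy = (197/2000) / (197/100) = 1/20 ✓

α = 1/20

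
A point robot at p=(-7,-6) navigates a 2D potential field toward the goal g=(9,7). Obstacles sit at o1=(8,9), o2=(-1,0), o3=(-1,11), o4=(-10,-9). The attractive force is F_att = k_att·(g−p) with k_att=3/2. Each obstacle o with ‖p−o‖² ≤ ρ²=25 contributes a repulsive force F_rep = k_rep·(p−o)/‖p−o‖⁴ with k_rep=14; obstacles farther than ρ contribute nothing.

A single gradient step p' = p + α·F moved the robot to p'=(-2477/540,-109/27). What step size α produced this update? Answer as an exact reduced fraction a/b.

F_att = 3/2·(g−p) = 3/2·(16,13) = (24.0000,19.5000)
o1: d²=450 > ρ²=25 → inactive
o2: d²=72 > ρ²=25 → inactive
o3: d²=325 > ρ²=25 → inactive
o4: d²=18 ≤ ρ²=25; F_rep = 14·(3,3)/18² = (0.1296,0.1296)
F = F_att + ΣF_rep = (24.1296,19.6296)
Δp = p'−p = (2.4130,1.9630); α = Δx/Fx = (1303/540) / (1303/54) = 1/10
check: Δy/Fy = (53/27) / (530/27) = 1/10 ✓

α = 1/10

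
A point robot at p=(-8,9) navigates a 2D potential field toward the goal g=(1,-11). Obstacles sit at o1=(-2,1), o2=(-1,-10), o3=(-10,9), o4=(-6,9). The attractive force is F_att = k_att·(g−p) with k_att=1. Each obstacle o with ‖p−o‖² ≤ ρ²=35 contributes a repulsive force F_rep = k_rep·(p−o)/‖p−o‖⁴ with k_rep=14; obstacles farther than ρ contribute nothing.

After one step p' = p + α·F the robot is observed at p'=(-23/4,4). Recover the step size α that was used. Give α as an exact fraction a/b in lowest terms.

F_att = 1·(g−p) = 1·(9,-20) = (9.0000,-20.0000)
o1: d²=100 > ρ²=35 → inactive
o2: d²=410 > ρ²=35 → inactive
o3: d²=4 ≤ ρ²=35; F_rep = 14·(2,0)/4² = (1.7500,0.0000)
o4: d²=4 ≤ ρ²=35; F_rep = 14·(-2,0)/4² = (-1.7500,0.0000)
F = F_att + ΣF_rep = (9.0000,-20.0000)
Δp = p'−p = (2.2500,-5.0000); α = Δx/Fx = (9/4) / (9) = 1/4
check: Δy/Fy = (-5) / (-20) = 1/4 ✓

α = 1/4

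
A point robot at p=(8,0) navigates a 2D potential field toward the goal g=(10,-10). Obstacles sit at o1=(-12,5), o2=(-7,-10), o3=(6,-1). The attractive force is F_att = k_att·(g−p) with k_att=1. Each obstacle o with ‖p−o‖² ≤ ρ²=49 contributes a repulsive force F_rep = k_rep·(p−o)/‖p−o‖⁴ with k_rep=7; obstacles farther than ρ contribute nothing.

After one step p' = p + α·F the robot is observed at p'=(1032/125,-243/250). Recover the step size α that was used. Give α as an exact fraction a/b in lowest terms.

α = 1/10

F_att = 1·(g−p) = 1·(2,-10) = (2.0000,-10.0000)
o1: d²=425 > ρ²=49 → inactive
o2: d²=325 > ρ²=49 → inactive
o3: d²=5 ≤ ρ²=49; F_rep = 7·(2,1)/5² = (0.5600,0.2800)
F = F_att + ΣF_rep = (2.5600,-9.7200)
Δp = p'−p = (0.2560,-0.9720); α = Δx/Fx = (32/125) / (64/25) = 1/10
check: Δy/Fy = (-243/250) / (-243/25) = 1/10 ✓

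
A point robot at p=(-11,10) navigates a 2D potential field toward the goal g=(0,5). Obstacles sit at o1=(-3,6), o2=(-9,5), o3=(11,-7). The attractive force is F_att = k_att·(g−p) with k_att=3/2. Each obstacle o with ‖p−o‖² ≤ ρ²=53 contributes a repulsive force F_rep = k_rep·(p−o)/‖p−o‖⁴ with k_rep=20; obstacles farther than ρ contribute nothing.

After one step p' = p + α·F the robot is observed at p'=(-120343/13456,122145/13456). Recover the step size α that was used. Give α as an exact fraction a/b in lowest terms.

F_att = 3/2·(g−p) = 3/2·(11,-5) = (16.5000,-7.5000)
o1: d²=80 > ρ²=53 → inactive
o2: d²=29 ≤ ρ²=53; F_rep = 20·(-2,5)/29² = (-0.0476,0.1189)
o3: d²=773 > ρ²=53 → inactive
F = F_att + ΣF_rep = (16.4524,-7.3811)
Δp = p'−p = (2.0566,-0.9226); α = Δx/Fx = (27673/13456) / (27673/1682) = 1/8
check: Δy/Fy = (-12415/13456) / (-12415/1682) = 1/8 ✓

α = 1/8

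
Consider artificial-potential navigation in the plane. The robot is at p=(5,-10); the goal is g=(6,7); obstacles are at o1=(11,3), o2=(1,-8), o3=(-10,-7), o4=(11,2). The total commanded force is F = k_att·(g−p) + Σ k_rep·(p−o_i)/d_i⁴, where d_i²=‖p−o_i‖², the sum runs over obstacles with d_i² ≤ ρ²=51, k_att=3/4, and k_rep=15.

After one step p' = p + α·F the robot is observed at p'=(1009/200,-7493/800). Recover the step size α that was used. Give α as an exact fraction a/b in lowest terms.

F_att = 3/4·(g−p) = 3/4·(1,17) = (0.7500,12.7500)
o1: d²=205 > ρ²=51 → inactive
o2: d²=20 ≤ ρ²=51; F_rep = 15·(4,-2)/20² = (0.1500,-0.0750)
o3: d²=234 > ρ²=51 → inactive
o4: d²=180 > ρ²=51 → inactive
F = F_att + ΣF_rep = (0.9000,12.6750)
Δp = p'−p = (0.0450,0.6338); α = Δx/Fx = (9/200) / (9/10) = 1/20
check: Δy/Fy = (507/800) / (507/40) = 1/20 ✓

α = 1/20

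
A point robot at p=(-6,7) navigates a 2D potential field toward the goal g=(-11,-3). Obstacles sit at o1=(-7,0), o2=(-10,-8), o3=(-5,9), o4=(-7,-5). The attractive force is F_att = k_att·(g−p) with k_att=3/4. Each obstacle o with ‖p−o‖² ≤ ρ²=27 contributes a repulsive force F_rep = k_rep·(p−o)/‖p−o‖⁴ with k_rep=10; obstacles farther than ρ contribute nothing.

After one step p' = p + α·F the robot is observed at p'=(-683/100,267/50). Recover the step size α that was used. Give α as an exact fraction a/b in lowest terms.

α = 1/5

F_att = 3/4·(g−p) = 3/4·(-5,-10) = (-3.7500,-7.5000)
o1: d²=50 > ρ²=27 → inactive
o2: d²=241 > ρ²=27 → inactive
o3: d²=5 ≤ ρ²=27; F_rep = 10·(-1,-2)/5² = (-0.4000,-0.8000)
o4: d²=145 > ρ²=27 → inactive
F = F_att + ΣF_rep = (-4.1500,-8.3000)
Δp = p'−p = (-0.8300,-1.6600); α = Δx/Fx = (-83/100) / (-83/20) = 1/5
check: Δy/Fy = (-83/50) / (-83/10) = 1/5 ✓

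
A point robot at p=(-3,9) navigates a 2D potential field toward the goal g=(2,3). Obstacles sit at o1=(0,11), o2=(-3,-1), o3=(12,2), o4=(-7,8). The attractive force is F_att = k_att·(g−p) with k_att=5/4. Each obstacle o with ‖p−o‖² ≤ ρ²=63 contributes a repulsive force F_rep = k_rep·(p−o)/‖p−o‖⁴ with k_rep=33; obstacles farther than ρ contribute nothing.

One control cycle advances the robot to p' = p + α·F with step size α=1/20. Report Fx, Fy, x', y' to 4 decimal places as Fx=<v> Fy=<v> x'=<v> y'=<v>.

Fx=6.1209 Fy=-7.7763 x'=-2.6940 y'=8.6112

F_att = 5/4·(g−p) = 5/4·(5,-6) = (6.2500,-7.5000)
o1: d²=13 ≤ ρ²=63; F_rep = 33·(-3,-2)/13² = (-0.5858,-0.3905)
o2: d²=100 > ρ²=63 → inactive
o3: d²=274 > ρ²=63 → inactive
o4: d²=17 ≤ ρ²=63; F_rep = 33·(4,1)/17² = (0.4567,0.1142)
F = F_att + ΣF_rep = (6.1209,-7.7763)
p' = p + 1/20·F = (-2.6940,8.6112)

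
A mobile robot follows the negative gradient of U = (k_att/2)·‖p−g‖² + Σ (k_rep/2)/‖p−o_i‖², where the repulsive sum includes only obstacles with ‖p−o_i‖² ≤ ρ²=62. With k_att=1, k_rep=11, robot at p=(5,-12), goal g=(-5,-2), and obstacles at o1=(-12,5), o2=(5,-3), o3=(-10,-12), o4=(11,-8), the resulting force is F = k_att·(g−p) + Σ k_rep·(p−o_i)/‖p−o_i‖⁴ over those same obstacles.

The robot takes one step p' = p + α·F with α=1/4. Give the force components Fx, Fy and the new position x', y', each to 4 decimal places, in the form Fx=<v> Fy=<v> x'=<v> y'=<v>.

Fx=-10.0244 Fy=9.9837 x'=2.4939 y'=-9.5041

F_att = 1·(g−p) = 1·(-10,10) = (-10.0000,10.0000)
o1: d²=578 > ρ²=62 → inactive
o2: d²=81 > ρ²=62 → inactive
o3: d²=225 > ρ²=62 → inactive
o4: d²=52 ≤ ρ²=62; F_rep = 11·(-6,-4)/52² = (-0.0244,-0.0163)
F = F_att + ΣF_rep = (-10.0244,9.9837)
p' = p + 1/4·F = (2.4939,-9.5041)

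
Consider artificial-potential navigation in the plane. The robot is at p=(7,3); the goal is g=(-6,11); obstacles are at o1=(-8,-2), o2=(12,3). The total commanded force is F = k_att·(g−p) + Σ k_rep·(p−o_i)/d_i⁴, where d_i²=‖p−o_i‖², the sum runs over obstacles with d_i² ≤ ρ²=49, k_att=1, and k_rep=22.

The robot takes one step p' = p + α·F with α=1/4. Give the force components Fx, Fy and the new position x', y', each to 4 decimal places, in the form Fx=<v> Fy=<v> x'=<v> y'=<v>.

Fx=-13.1760 Fy=8.0000 x'=3.7060 y'=5.0000

F_att = 1·(g−p) = 1·(-13,8) = (-13.0000,8.0000)
o1: d²=250 > ρ²=49 → inactive
o2: d²=25 ≤ ρ²=49; F_rep = 22·(-5,0)/25² = (-0.1760,0.0000)
F = F_att + ΣF_rep = (-13.1760,8.0000)
p' = p + 1/4·F = (3.7060,5.0000)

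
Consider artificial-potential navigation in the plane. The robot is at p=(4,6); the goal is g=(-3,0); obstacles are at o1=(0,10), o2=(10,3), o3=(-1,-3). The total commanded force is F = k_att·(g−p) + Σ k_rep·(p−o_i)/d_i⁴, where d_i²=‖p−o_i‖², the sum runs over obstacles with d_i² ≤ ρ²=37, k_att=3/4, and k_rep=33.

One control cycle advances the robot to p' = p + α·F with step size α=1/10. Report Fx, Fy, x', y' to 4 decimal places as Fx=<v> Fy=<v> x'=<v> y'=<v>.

Fx=-5.1211 Fy=-4.6289 x'=3.4879 y'=5.5371

F_att = 3/4·(g−p) = 3/4·(-7,-6) = (-5.2500,-4.5000)
o1: d²=32 ≤ ρ²=37; F_rep = 33·(4,-4)/32² = (0.1289,-0.1289)
o2: d²=45 > ρ²=37 → inactive
o3: d²=106 > ρ²=37 → inactive
F = F_att + ΣF_rep = (-5.1211,-4.6289)
p' = p + 1/10·F = (3.4879,5.5371)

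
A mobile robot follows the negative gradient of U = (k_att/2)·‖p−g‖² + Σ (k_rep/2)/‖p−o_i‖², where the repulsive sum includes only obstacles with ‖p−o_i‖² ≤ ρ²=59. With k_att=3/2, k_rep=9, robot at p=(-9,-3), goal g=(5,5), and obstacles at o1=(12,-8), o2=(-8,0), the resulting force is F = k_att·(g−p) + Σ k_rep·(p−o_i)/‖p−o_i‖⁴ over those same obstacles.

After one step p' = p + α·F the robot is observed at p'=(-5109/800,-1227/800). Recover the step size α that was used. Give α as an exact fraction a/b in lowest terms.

F_att = 3/2·(g−p) = 3/2·(14,8) = (21.0000,12.0000)
o1: d²=466 > ρ²=59 → inactive
o2: d²=10 ≤ ρ²=59; F_rep = 9·(-1,-3)/10² = (-0.0900,-0.2700)
F = F_att + ΣF_rep = (20.9100,11.7300)
Δp = p'−p = (2.6138,1.4663); α = Δx/Fx = (2091/800) / (2091/100) = 1/8
check: Δy/Fy = (1173/800) / (1173/100) = 1/8 ✓

α = 1/8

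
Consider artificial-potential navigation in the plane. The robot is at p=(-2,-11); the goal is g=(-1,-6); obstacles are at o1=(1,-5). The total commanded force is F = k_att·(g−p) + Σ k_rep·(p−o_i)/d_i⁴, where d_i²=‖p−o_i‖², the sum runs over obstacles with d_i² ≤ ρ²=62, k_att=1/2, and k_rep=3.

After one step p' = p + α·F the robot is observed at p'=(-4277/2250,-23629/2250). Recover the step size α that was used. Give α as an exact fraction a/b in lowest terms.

F_att = 1/2·(g−p) = 1/2·(1,5) = (0.5000,2.5000)
o1: d²=45 ≤ ρ²=62; F_rep = 3·(-3,-6)/45² = (-0.0044,-0.0089)
F = F_att + ΣF_rep = (0.4956,2.4911)
Δp = p'−p = (0.0991,0.4982); α = Δx/Fx = (223/2250) / (223/450) = 1/5
check: Δy/Fy = (1121/2250) / (1121/450) = 1/5 ✓

α = 1/5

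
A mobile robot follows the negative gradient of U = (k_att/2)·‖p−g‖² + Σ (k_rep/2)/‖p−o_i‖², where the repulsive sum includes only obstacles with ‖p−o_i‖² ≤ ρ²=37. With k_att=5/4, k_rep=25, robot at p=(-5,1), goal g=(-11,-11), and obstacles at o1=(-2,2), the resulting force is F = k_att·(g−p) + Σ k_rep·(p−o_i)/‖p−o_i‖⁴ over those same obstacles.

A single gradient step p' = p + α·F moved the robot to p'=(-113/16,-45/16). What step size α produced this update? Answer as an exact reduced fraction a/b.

F_att = 5/4·(g−p) = 5/4·(-6,-12) = (-7.5000,-15.0000)
o1: d²=10 ≤ ρ²=37; F_rep = 25·(-3,-1)/10² = (-0.7500,-0.2500)
F = F_att + ΣF_rep = (-8.2500,-15.2500)
Δp = p'−p = (-2.0625,-3.8125); α = Δx/Fx = (-33/16) / (-33/4) = 1/4
check: Δy/Fy = (-61/16) / (-61/4) = 1/4 ✓

α = 1/4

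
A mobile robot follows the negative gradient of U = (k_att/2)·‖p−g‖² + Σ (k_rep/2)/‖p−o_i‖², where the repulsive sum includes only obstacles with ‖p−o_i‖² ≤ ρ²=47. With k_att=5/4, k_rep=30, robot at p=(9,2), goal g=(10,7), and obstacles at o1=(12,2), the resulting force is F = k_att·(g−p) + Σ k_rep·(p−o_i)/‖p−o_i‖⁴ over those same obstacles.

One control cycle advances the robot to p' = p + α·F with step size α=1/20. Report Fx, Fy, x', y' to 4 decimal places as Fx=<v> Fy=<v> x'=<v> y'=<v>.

Fx=0.1389 Fy=6.2500 x'=9.0069 y'=2.3125

F_att = 5/4·(g−p) = 5/4·(1,5) = (1.2500,6.2500)
o1: d²=9 ≤ ρ²=47; F_rep = 30·(-3,0)/9² = (-1.1111,0.0000)
F = F_att + ΣF_rep = (0.1389,6.2500)
p' = p + 1/20·F = (9.0069,2.3125)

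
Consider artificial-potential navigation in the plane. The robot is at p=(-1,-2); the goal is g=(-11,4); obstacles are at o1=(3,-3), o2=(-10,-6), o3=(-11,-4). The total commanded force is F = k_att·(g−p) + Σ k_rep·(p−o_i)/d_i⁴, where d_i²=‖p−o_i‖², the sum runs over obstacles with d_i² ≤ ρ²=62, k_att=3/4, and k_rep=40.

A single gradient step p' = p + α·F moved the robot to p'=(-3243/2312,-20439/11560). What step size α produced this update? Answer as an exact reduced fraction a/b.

α = 1/20

F_att = 3/4·(g−p) = 3/4·(-10,6) = (-7.5000,4.5000)
o1: d²=17 ≤ ρ²=62; F_rep = 40·(-4,1)/17² = (-0.5536,0.1384)
o2: d²=97 > ρ²=62 → inactive
o3: d²=104 > ρ²=62 → inactive
F = F_att + ΣF_rep = (-8.0536,4.6384)
Δp = p'−p = (-0.4027,0.2319); α = Δx/Fx = (-931/2312) / (-4655/578) = 1/20
check: Δy/Fy = (2681/11560) / (2681/578) = 1/20 ✓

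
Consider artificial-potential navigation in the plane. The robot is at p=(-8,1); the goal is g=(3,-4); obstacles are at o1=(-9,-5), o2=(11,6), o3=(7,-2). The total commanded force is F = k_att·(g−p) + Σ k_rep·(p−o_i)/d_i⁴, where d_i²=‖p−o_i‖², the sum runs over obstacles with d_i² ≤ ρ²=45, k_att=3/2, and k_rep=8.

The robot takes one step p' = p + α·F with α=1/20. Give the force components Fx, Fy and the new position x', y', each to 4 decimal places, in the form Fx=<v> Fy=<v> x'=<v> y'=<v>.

F_att = 3/2·(g−p) = 3/2·(11,-5) = (16.5000,-7.5000)
o1: d²=37 ≤ ρ²=45; F_rep = 8·(1,6)/37² = (0.0058,0.0351)
o2: d²=386 > ρ²=45 → inactive
o3: d²=234 > ρ²=45 → inactive
F = F_att + ΣF_rep = (16.5058,-7.4649)
p' = p + 1/20·F = (-7.1747,0.6268)

Fx=16.5058 Fy=-7.4649 x'=-7.1747 y'=0.6268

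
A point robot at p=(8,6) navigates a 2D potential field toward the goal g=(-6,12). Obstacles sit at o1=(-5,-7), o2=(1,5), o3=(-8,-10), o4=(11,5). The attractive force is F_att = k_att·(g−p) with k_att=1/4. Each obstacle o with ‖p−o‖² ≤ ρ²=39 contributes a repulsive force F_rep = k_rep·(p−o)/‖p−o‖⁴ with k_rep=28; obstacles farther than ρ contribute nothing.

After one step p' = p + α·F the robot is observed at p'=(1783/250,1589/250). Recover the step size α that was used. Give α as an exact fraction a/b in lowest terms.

α = 1/5

F_att = 1/4·(g−p) = 1/4·(-14,6) = (-3.5000,1.5000)
o1: d²=338 > ρ²=39 → inactive
o2: d²=50 > ρ²=39 → inactive
o3: d²=512 > ρ²=39 → inactive
o4: d²=10 ≤ ρ²=39; F_rep = 28·(-3,1)/10² = (-0.8400,0.2800)
F = F_att + ΣF_rep = (-4.3400,1.7800)
Δp = p'−p = (-0.8680,0.3560); α = Δx/Fx = (-217/250) / (-217/50) = 1/5
check: Δy/Fy = (89/250) / (89/50) = 1/5 ✓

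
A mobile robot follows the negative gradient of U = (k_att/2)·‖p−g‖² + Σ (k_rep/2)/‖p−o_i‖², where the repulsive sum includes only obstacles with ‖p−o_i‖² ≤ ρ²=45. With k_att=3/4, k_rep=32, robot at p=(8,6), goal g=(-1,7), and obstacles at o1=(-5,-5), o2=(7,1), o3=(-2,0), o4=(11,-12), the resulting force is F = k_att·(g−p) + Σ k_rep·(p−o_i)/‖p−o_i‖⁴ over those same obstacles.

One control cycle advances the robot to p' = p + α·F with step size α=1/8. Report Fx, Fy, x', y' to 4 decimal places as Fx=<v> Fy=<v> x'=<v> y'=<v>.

Fx=-6.7027 Fy=0.9867 x'=7.1622 y'=6.1233

F_att = 3/4·(g−p) = 3/4·(-9,1) = (-6.7500,0.7500)
o1: d²=290 > ρ²=45 → inactive
o2: d²=26 ≤ ρ²=45; F_rep = 32·(1,5)/26² = (0.0473,0.2367)
o3: d²=136 > ρ²=45 → inactive
o4: d²=333 > ρ²=45 → inactive
F = F_att + ΣF_rep = (-6.7027,0.9867)
p' = p + 1/8·F = (7.1622,6.1233)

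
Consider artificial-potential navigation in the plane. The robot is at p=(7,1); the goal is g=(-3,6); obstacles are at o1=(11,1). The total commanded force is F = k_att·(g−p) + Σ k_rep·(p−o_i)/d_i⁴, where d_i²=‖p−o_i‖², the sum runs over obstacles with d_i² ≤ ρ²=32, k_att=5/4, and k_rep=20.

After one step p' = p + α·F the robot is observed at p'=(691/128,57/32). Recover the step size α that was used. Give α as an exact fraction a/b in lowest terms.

F_att = 5/4·(g−p) = 5/4·(-10,5) = (-12.5000,6.2500)
o1: d²=16 ≤ ρ²=32; F_rep = 20·(-4,0)/16² = (-0.3125,0.0000)
F = F_att + ΣF_rep = (-12.8125,6.2500)
Δp = p'−p = (-1.6016,0.7812); α = Δx/Fx = (-205/128) / (-205/16) = 1/8
check: Δy/Fy = (25/32) / (25/4) = 1/8 ✓

α = 1/8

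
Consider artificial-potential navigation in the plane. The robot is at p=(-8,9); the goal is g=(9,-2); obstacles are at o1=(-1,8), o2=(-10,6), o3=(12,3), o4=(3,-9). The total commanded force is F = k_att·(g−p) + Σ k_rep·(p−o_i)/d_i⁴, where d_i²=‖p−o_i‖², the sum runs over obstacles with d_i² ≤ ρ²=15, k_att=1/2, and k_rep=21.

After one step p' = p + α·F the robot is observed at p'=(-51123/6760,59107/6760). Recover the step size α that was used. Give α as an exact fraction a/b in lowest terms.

F_att = 1/2·(g−p) = 1/2·(17,-11) = (8.5000,-5.5000)
o1: d²=50 > ρ²=15 → inactive
o2: d²=13 ≤ ρ²=15; F_rep = 21·(2,3)/13² = (0.2485,0.3728)
o3: d²=436 > ρ²=15 → inactive
o4: d²=445 > ρ²=15 → inactive
F = F_att + ΣF_rep = (8.7485,-5.1272)
Δp = p'−p = (0.4374,-0.2564); α = Δx/Fx = (2957/6760) / (2957/338) = 1/20
check: Δy/Fy = (-1733/6760) / (-1733/338) = 1/20 ✓

α = 1/20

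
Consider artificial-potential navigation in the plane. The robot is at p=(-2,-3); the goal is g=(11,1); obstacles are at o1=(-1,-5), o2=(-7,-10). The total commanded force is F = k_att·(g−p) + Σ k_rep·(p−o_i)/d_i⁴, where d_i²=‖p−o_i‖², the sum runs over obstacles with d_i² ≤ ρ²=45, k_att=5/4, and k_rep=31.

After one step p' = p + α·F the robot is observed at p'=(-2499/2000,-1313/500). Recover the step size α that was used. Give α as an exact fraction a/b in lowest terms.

α = 1/20

F_att = 5/4·(g−p) = 5/4·(13,4) = (16.2500,5.0000)
o1: d²=5 ≤ ρ²=45; F_rep = 31·(-1,2)/5² = (-1.2400,2.4800)
o2: d²=74 > ρ²=45 → inactive
F = F_att + ΣF_rep = (15.0100,7.4800)
Δp = p'−p = (0.7505,0.3740); α = Δx/Fx = (1501/2000) / (1501/100) = 1/20
check: Δy/Fy = (187/500) / (187/25) = 1/20 ✓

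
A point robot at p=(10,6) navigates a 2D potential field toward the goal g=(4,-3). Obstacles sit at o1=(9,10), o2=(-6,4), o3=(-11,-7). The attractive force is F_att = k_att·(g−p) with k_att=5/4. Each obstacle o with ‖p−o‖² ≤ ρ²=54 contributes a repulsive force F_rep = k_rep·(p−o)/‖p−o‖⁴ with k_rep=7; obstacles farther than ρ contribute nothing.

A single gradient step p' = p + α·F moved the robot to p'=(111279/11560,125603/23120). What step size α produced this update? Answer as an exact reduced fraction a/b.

F_att = 5/4·(g−p) = 5/4·(-6,-9) = (-7.5000,-11.2500)
o1: d²=17 ≤ ρ²=54; F_rep = 7·(1,-4)/17² = (0.0242,-0.0969)
o2: d²=260 > ρ²=54 → inactive
o3: d²=610 > ρ²=54 → inactive
F = F_att + ΣF_rep = (-7.4758,-11.3469)
Δp = p'−p = (-0.3738,-0.5673); α = Δx/Fx = (-4321/11560) / (-4321/578) = 1/20
check: Δy/Fy = (-13117/23120) / (-13117/1156) = 1/20 ✓

α = 1/20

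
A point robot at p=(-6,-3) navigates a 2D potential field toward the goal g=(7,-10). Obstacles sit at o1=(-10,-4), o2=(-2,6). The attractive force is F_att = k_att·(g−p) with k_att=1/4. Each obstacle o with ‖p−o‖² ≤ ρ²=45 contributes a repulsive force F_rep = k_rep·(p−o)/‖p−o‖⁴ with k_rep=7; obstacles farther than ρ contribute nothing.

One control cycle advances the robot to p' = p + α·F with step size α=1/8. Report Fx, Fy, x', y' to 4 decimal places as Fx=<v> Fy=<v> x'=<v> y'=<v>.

F_att = 1/4·(g−p) = 1/4·(13,-7) = (3.2500,-1.7500)
o1: d²=17 ≤ ρ²=45; F_rep = 7·(4,1)/17² = (0.0969,0.0242)
o2: d²=97 > ρ²=45 → inactive
F = F_att + ΣF_rep = (3.3469,-1.7258)
p' = p + 1/8·F = (-5.5816,-3.2157)

Fx=3.3469 Fy=-1.7258 x'=-5.5816 y'=-3.2157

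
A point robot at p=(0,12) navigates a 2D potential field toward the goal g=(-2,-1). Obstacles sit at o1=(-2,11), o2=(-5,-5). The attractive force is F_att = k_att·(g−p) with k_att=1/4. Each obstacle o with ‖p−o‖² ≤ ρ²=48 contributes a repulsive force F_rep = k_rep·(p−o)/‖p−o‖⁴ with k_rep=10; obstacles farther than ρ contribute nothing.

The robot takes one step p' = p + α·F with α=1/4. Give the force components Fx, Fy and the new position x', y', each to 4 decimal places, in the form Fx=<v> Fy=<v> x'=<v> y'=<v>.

F_att = 1/4·(g−p) = 1/4·(-2,-13) = (-0.5000,-3.2500)
o1: d²=5 ≤ ρ²=48; F_rep = 10·(2,1)/5² = (0.8000,0.4000)
o2: d²=314 > ρ²=48 → inactive
F = F_att + ΣF_rep = (0.3000,-2.8500)
p' = p + 1/4·F = (0.0750,11.2875)

Fx=0.3000 Fy=-2.8500 x'=0.0750 y'=11.2875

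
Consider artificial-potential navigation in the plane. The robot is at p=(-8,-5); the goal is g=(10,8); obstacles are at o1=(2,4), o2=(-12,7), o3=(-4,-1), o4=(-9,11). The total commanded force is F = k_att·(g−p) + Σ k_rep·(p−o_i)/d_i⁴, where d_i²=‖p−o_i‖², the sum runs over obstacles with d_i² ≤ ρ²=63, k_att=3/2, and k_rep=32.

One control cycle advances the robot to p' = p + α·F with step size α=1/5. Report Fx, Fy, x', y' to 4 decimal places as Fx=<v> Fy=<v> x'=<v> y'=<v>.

F_att = 3/2·(g−p) = 3/2·(18,13) = (27.0000,19.5000)
o1: d²=181 > ρ²=63 → inactive
o2: d²=160 > ρ²=63 → inactive
o3: d²=32 ≤ ρ²=63; F_rep = 32·(-4,-4)/32² = (-0.1250,-0.1250)
o4: d²=257 > ρ²=63 → inactive
F = F_att + ΣF_rep = (26.8750,19.3750)
p' = p + 1/5·F = (-2.6250,-1.1250)

Fx=26.8750 Fy=19.3750 x'=-2.6250 y'=-1.1250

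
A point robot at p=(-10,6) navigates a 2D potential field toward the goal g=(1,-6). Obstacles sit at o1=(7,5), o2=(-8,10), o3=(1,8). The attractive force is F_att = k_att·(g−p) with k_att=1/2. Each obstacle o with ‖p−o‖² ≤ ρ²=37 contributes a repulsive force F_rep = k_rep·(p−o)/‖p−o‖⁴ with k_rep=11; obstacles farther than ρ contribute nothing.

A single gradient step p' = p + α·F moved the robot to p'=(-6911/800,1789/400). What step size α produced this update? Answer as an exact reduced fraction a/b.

F_att = 1/2·(g−p) = 1/2·(11,-12) = (5.5000,-6.0000)
o1: d²=290 > ρ²=37 → inactive
o2: d²=20 ≤ ρ²=37; F_rep = 11·(-2,-4)/20² = (-0.0550,-0.1100)
o3: d²=125 > ρ²=37 → inactive
F = F_att + ΣF_rep = (5.4450,-6.1100)
Δp = p'−p = (1.3613,-1.5275); α = Δx/Fx = (1089/800) / (1089/200) = 1/4
check: Δy/Fy = (-611/400) / (-611/100) = 1/4 ✓

α = 1/4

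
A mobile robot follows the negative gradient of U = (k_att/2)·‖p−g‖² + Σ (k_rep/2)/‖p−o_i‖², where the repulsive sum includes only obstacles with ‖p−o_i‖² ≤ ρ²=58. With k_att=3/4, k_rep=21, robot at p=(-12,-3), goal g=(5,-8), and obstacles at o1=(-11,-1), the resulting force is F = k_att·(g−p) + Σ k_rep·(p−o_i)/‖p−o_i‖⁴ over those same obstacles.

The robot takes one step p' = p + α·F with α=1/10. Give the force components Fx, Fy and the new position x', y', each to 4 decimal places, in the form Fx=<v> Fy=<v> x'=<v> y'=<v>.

F_att = 3/4·(g−p) = 3/4·(17,-5) = (12.7500,-3.7500)
o1: d²=5 ≤ ρ²=58; F_rep = 21·(-1,-2)/5² = (-0.8400,-1.6800)
F = F_att + ΣF_rep = (11.9100,-5.4300)
p' = p + 1/10·F = (-10.8090,-3.5430)

Fx=11.9100 Fy=-5.4300 x'=-10.8090 y'=-3.5430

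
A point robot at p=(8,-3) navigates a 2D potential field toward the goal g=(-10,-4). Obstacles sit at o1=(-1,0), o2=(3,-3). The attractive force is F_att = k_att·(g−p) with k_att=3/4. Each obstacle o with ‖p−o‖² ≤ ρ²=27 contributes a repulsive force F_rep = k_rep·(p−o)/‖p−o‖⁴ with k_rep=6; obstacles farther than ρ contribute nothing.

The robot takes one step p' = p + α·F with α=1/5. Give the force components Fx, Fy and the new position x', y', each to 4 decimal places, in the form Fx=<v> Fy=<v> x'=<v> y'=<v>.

Fx=-13.4520 Fy=-0.7500 x'=5.3096 y'=-3.1500

F_att = 3/4·(g−p) = 3/4·(-18,-1) = (-13.5000,-0.7500)
o1: d²=90 > ρ²=27 → inactive
o2: d²=25 ≤ ρ²=27; F_rep = 6·(5,0)/25² = (0.0480,0.0000)
F = F_att + ΣF_rep = (-13.4520,-0.7500)
p' = p + 1/5·F = (5.3096,-3.1500)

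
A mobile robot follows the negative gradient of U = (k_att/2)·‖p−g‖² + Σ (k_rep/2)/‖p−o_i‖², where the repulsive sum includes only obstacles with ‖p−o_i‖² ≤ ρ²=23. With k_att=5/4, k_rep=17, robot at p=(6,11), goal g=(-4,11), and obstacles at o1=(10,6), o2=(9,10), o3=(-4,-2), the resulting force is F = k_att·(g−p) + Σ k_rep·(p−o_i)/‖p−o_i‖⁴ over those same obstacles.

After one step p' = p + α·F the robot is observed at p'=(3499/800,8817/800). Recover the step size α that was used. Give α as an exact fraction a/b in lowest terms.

α = 1/8

F_att = 5/4·(g−p) = 5/4·(-10,0) = (-12.5000,0.0000)
o1: d²=41 > ρ²=23 → inactive
o2: d²=10 ≤ ρ²=23; F_rep = 17·(-3,1)/10² = (-0.5100,0.1700)
o3: d²=269 > ρ²=23 → inactive
F = F_att + ΣF_rep = (-13.0100,0.1700)
Δp = p'−p = (-1.6262,0.0213); α = Δx/Fx = (-1301/800) / (-1301/100) = 1/8
check: Δy/Fy = (17/800) / (17/100) = 1/8 ✓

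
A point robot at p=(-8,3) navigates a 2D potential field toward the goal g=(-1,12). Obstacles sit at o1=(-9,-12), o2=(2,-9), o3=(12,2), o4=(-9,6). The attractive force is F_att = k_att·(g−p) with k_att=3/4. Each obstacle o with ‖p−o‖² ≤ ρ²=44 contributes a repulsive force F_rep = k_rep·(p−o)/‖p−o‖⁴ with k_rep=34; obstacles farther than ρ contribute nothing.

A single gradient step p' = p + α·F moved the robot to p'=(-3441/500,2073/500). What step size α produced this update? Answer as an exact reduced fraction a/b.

α = 1/5

F_att = 3/4·(g−p) = 3/4·(7,9) = (5.2500,6.7500)
o1: d²=226 > ρ²=44 → inactive
o2: d²=244 > ρ²=44 → inactive
o3: d²=401 > ρ²=44 → inactive
o4: d²=10 ≤ ρ²=44; F_rep = 34·(1,-3)/10² = (0.3400,-1.0200)
F = F_att + ΣF_rep = (5.5900,5.7300)
Δp = p'−p = (1.1180,1.1460); α = Δx/Fx = (559/500) / (559/100) = 1/5
check: Δy/Fy = (573/500) / (573/100) = 1/5 ✓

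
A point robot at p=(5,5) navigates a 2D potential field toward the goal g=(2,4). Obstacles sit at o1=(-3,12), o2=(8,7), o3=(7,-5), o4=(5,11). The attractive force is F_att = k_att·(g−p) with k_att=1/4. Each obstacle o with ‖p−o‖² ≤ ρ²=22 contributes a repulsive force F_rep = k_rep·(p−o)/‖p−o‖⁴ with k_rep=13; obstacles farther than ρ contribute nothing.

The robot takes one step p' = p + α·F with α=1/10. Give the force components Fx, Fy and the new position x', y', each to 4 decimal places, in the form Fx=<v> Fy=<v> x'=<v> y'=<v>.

F_att = 1/4·(g−p) = 1/4·(-3,-1) = (-0.7500,-0.2500)
o1: d²=113 > ρ²=22 → inactive
o2: d²=13 ≤ ρ²=22; F_rep = 13·(-3,-2)/13² = (-0.2308,-0.1538)
o3: d²=104 > ρ²=22 → inactive
o4: d²=36 > ρ²=22 → inactive
F = F_att + ΣF_rep = (-0.9808,-0.4038)
p' = p + 1/10·F = (4.9019,4.9596)

Fx=-0.9808 Fy=-0.4038 x'=4.9019 y'=4.9596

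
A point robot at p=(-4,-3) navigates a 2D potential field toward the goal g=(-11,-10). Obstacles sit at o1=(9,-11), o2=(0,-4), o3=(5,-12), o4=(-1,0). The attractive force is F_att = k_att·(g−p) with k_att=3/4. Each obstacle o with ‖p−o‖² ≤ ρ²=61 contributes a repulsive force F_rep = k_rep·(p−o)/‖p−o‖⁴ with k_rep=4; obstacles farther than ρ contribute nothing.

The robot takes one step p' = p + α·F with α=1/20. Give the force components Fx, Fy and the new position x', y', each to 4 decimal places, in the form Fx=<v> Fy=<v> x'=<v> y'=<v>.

F_att = 3/4·(g−p) = 3/4·(-7,-7) = (-5.2500,-5.2500)
o1: d²=233 > ρ²=61 → inactive
o2: d²=17 ≤ ρ²=61; F_rep = 4·(-4,1)/17² = (-0.0554,0.0138)
o3: d²=162 > ρ²=61 → inactive
o4: d²=18 ≤ ρ²=61; F_rep = 4·(-3,-3)/18² = (-0.0370,-0.0370)
F = F_att + ΣF_rep = (-5.3424,-5.2732)
p' = p + 1/20·F = (-4.2671,-3.2637)

Fx=-5.3424 Fy=-5.2732 x'=-4.2671 y'=-3.2637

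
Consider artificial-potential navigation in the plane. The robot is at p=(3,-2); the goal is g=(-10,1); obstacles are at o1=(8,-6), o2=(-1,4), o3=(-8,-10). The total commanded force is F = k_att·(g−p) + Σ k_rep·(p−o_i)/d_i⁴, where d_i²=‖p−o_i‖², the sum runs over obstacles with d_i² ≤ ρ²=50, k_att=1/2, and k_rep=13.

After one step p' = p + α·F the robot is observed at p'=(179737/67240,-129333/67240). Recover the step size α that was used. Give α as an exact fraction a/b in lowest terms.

F_att = 1/2·(g−p) = 1/2·(-13,3) = (-6.5000,1.5000)
o1: d²=41 ≤ ρ²=50; F_rep = 13·(-5,4)/41² = (-0.0387,0.0309)
o2: d²=52 > ρ²=50 → inactive
o3: d²=185 > ρ²=50 → inactive
F = F_att + ΣF_rep = (-6.5387,1.5309)
Δp = p'−p = (-0.3269,0.0765); α = Δx/Fx = (-21983/67240) / (-21983/3362) = 1/20
check: Δy/Fy = (5147/67240) / (5147/3362) = 1/20 ✓

α = 1/20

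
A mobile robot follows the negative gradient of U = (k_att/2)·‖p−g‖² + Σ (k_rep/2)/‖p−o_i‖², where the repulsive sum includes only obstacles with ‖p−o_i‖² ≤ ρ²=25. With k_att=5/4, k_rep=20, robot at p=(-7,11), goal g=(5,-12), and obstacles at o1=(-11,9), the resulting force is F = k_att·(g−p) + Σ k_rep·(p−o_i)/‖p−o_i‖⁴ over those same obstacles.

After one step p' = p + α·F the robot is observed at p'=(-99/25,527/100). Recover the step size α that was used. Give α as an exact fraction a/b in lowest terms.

α = 1/5

F_att = 5/4·(g−p) = 5/4·(12,-23) = (15.0000,-28.7500)
o1: d²=20 ≤ ρ²=25; F_rep = 20·(4,2)/20² = (0.2000,0.1000)
F = F_att + ΣF_rep = (15.2000,-28.6500)
Δp = p'−p = (3.0400,-5.7300); α = Δx/Fx = (76/25) / (76/5) = 1/5
check: Δy/Fy = (-573/100) / (-573/20) = 1/5 ✓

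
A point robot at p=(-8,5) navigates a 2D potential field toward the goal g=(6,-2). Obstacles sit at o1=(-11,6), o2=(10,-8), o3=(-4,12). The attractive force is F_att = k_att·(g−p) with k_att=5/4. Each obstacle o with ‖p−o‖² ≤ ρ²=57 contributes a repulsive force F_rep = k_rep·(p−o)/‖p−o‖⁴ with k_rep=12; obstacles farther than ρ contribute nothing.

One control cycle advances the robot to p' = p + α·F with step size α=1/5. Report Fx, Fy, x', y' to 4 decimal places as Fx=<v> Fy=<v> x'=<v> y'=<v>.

Fx=17.8600 Fy=-8.8700 x'=-4.4280 y'=3.2260

F_att = 5/4·(g−p) = 5/4·(14,-7) = (17.5000,-8.7500)
o1: d²=10 ≤ ρ²=57; F_rep = 12·(3,-1)/10² = (0.3600,-0.1200)
o2: d²=493 > ρ²=57 → inactive
o3: d²=65 > ρ²=57 → inactive
F = F_att + ΣF_rep = (17.8600,-8.8700)
p' = p + 1/5·F = (-4.4280,3.2260)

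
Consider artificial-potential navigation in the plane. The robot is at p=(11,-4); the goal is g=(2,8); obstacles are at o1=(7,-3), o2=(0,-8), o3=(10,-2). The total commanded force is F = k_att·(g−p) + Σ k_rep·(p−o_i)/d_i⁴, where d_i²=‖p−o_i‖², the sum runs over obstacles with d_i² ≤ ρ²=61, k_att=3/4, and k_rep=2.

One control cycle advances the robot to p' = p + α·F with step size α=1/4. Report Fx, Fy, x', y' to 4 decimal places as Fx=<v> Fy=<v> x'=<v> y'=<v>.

Fx=-6.6423 Fy=8.8331 x'=9.3394 y'=-1.7917

F_att = 3/4·(g−p) = 3/4·(-9,12) = (-6.7500,9.0000)
o1: d²=17 ≤ ρ²=61; F_rep = 2·(4,-1)/17² = (0.0277,-0.0069)
o2: d²=137 > ρ²=61 → inactive
o3: d²=5 ≤ ρ²=61; F_rep = 2·(1,-2)/5² = (0.0800,-0.1600)
F = F_att + ΣF_rep = (-6.6423,8.8331)
p' = p + 1/4·F = (9.3394,-1.7917)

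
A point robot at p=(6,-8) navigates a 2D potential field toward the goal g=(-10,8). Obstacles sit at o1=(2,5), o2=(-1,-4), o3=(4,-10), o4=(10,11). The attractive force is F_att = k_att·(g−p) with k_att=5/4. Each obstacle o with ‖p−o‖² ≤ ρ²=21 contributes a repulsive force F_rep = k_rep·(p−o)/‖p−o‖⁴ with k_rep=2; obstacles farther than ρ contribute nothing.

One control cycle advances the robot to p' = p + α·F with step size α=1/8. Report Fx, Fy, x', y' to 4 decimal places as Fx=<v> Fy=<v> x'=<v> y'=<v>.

Fx=-19.9375 Fy=20.0625 x'=3.5078 y'=-5.4922

F_att = 5/4·(g−p) = 5/4·(-16,16) = (-20.0000,20.0000)
o1: d²=185 > ρ²=21 → inactive
o2: d²=65 > ρ²=21 → inactive
o3: d²=8 ≤ ρ²=21; F_rep = 2·(2,2)/8² = (0.0625,0.0625)
o4: d²=377 > ρ²=21 → inactive
F = F_att + ΣF_rep = (-19.9375,20.0625)
p' = p + 1/8·F = (3.5078,-5.4922)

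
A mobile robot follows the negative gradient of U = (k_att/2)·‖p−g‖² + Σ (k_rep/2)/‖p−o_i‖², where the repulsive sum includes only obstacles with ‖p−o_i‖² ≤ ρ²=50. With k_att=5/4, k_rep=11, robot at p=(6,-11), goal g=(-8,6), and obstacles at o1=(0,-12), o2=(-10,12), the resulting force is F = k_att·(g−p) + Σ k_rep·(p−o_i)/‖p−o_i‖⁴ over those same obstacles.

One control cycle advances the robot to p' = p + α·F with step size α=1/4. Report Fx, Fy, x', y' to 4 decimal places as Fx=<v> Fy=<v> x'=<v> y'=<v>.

F_att = 5/4·(g−p) = 5/4·(-14,17) = (-17.5000,21.2500)
o1: d²=37 ≤ ρ²=50; F_rep = 11·(6,1)/37² = (0.0482,0.0080)
o2: d²=785 > ρ²=50 → inactive
F = F_att + ΣF_rep = (-17.4518,21.2580)
p' = p + 1/4·F = (1.6371,-5.6855)

Fx=-17.4518 Fy=21.2580 x'=1.6371 y'=-5.6855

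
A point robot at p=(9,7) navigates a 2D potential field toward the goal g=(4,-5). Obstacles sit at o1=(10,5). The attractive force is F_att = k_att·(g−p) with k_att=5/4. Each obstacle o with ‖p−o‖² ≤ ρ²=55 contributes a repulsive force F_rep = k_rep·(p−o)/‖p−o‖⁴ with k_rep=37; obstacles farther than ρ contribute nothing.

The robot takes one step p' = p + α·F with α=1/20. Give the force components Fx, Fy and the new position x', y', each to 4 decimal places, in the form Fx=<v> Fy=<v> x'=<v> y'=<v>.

F_att = 5/4·(g−p) = 5/4·(-5,-12) = (-6.2500,-15.0000)
o1: d²=5 ≤ ρ²=55; F_rep = 37·(-1,2)/5² = (-1.4800,2.9600)
F = F_att + ΣF_rep = (-7.7300,-12.0400)
p' = p + 1/20·F = (8.6135,6.3980)

Fx=-7.7300 Fy=-12.0400 x'=8.6135 y'=6.3980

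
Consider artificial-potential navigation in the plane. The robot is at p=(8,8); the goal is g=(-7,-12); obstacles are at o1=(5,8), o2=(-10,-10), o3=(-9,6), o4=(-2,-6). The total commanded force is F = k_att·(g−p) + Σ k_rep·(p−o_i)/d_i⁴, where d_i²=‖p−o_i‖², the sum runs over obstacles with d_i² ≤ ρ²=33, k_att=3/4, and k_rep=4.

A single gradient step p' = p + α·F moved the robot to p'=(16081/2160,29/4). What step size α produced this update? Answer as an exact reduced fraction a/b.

F_att = 3/4·(g−p) = 3/4·(-15,-20) = (-11.2500,-15.0000)
o1: d²=9 ≤ ρ²=33; F_rep = 4·(3,0)/9² = (0.1481,0.0000)
o2: d²=648 > ρ²=33 → inactive
o3: d²=293 > ρ²=33 → inactive
o4: d²=296 > ρ²=33 → inactive
F = F_att + ΣF_rep = (-11.1019,-15.0000)
Δp = p'−p = (-0.5551,-0.7500); α = Δx/Fx = (-1199/2160) / (-1199/108) = 1/20
check: Δy/Fy = (-3/4) / (-15) = 1/20 ✓

α = 1/20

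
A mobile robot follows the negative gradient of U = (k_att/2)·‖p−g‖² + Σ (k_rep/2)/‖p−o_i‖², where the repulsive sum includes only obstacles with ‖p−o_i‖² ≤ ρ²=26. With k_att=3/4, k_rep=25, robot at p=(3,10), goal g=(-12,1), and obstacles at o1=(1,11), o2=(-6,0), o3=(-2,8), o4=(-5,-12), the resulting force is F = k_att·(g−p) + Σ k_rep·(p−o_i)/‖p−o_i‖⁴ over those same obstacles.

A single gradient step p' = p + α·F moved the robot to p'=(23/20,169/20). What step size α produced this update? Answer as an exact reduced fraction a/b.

α = 1/5

F_att = 3/4·(g−p) = 3/4·(-15,-9) = (-11.2500,-6.7500)
o1: d²=5 ≤ ρ²=26; F_rep = 25·(2,-1)/5² = (2.0000,-1.0000)
o2: d²=181 > ρ²=26 → inactive
o3: d²=29 > ρ²=26 → inactive
o4: d²=548 > ρ²=26 → inactive
F = F_att + ΣF_rep = (-9.2500,-7.7500)
Δp = p'−p = (-1.8500,-1.5500); α = Δx/Fx = (-37/20) / (-37/4) = 1/5
check: Δy/Fy = (-31/20) / (-31/4) = 1/5 ✓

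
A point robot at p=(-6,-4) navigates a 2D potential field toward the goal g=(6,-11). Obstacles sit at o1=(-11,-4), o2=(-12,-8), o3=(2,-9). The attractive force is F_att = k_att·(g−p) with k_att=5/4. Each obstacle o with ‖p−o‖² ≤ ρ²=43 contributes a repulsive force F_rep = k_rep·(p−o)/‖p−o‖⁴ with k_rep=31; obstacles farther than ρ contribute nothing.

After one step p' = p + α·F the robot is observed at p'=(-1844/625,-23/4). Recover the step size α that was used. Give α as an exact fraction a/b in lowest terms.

α = 1/5

F_att = 5/4·(g−p) = 5/4·(12,-7) = (15.0000,-8.7500)
o1: d²=25 ≤ ρ²=43; F_rep = 31·(5,0)/25² = (0.2480,0.0000)
o2: d²=52 > ρ²=43 → inactive
o3: d²=89 > ρ²=43 → inactive
F = F_att + ΣF_rep = (15.2480,-8.7500)
Δp = p'−p = (3.0496,-1.7500); α = Δx/Fx = (1906/625) / (1906/125) = 1/5
check: Δy/Fy = (-7/4) / (-35/4) = 1/5 ✓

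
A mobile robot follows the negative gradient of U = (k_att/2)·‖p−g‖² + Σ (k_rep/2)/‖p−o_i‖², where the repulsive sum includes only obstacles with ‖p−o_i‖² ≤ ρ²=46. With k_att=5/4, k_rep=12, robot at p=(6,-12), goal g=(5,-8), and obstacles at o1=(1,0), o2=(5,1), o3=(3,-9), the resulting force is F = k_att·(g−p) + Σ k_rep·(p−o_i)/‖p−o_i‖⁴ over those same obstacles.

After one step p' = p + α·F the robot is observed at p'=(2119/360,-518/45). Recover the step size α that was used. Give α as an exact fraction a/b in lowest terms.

α = 1/10

F_att = 5/4·(g−p) = 5/4·(-1,4) = (-1.2500,5.0000)
o1: d²=169 > ρ²=46 → inactive
o2: d²=170 > ρ²=46 → inactive
o3: d²=18 ≤ ρ²=46; F_rep = 12·(3,-3)/18² = (0.1111,-0.1111)
F = F_att + ΣF_rep = (-1.1389,4.8889)
Δp = p'−p = (-0.1139,0.4889); α = Δx/Fx = (-41/360) / (-41/36) = 1/10
check: Δy/Fy = (22/45) / (44/9) = 1/10 ✓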